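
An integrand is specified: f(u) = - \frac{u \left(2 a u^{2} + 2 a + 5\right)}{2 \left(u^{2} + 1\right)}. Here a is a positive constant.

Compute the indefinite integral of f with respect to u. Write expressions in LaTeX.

F(u) = - \frac{a u^{2}}{2} - \frac{5 \log{\left(4 u^{2} + 4 \right)}}{4} + C

Whatever form F(u) takes, F'(u) = f(u) is non-negotiable.
Check: d/du[- \frac{a u^{2}}{2} - \frac{5 \log{\left(4 u^{2} + 4 \right)}}{4}] = \frac{- 2 a u^{3} - 2 a u - 5 u}{2 u^{2} + 2}, which equals f(u).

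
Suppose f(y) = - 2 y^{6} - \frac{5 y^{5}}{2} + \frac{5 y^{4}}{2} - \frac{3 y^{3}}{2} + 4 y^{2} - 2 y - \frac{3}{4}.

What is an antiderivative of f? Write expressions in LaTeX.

Integrate term by term and add the pieces.
Check: d/dy[\frac{y \left(- 48 y^{6} - 70 y^{5} + 84 y^{4} - 63 y^{3} + 224 y^{2} - 168 y - 126\right)}{168}] = - 2 y^{6} - \frac{5 y^{5}}{2} + \frac{5 y^{4}}{2} - \frac{3 y^{3}}{2} + 4 y^{2} - 2 y - \frac{3}{4} = f(y).

An antiderivative is F(y) = \frac{y \left(- 48 y^{6} - 70 y^{5} + 84 y^{4} - 63 y^{3} + 224 y^{2} - 168 y - 126\right)}{168}.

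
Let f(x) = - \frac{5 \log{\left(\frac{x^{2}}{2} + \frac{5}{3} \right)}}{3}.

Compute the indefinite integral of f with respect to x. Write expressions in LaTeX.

F(x) = - \frac{5 \left(3 x \log{\left(\frac{x^{2}}{2} + \frac{5}{3} \right)} - 6 x + 2 \sqrt{30} \operatorname{atan}{\left(\frac{\sqrt{30} x}{10} \right)}\right)}{9} + C

Check any antiderivative F(x) by computing F'(x) and comparing it with f(x).
Check: d/dx[- \frac{5 \left(3 x \log{\left(\frac{x^{2}}{2} + \frac{5}{3} \right)} - 6 x + 2 \sqrt{30} \operatorname{atan}{\left(\frac{\sqrt{30} x}{10} \right)}\right)}{9}] = - \frac{5 \log{\left(3 x^{2} + 10 \right)}}{3} + \frac{5 \log{\left(6 \right)}}{3}, which equals f(x).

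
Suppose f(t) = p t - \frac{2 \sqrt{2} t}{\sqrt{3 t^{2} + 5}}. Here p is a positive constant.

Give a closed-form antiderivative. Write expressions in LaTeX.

An antiderivative is F(t) = \frac{3 p t^{2} - 4 \sqrt{2} \sqrt{3 t^{2} + 5}}{6}.

The integrand splits into summands that can be handled one at a time.
Check: d/dt[\frac{3 p t^{2} - 4 \sqrt{2} \sqrt{3 t^{2} + 5}}{6}] = \frac{p t \sqrt{3 t^{2} + 5} - 2 \sqrt{2} t}{\sqrt{3 t^{2} + 5}}, which equals f(t).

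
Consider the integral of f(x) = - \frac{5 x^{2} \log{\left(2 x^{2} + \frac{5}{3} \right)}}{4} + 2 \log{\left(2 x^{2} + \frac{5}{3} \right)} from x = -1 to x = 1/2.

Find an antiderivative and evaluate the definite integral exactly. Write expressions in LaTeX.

Integrate term by term and add the pieces.
F(x) = - \frac{90 x^{3} \log{\left(2 x^{2} + \frac{5}{3} \right)} - 60 x^{3} - 432 x \log{\left(2 x^{2} + \frac{5}{3} \right)} + 1014 x - 169 \sqrt{30} \operatorname{atan}{\left(\frac{\sqrt{30} x}{5} \right)}}{216} is an antiderivative of f.
Check: d/dx[- \frac{90 x^{3} \log{\left(2 x^{2} + \frac{5}{3} \right)} - 60 x^{3} - 432 x \log{\left(2 x^{2} + \frac{5}{3} \right)} + 1014 x - 169 \sqrt{30} \operatorname{atan}{\left(\frac{\sqrt{30} x}{5} \right)}}{216}] = - \frac{5 x^{2} \log{\left(2 x^{2} + \frac{5}{3} \right)}}{4} + 2 \log{\left(2 x^{2} + \frac{5}{3} \right)} = f(x).
F(1/2) = - \frac{37}{16} + \frac{91 \log{\left(\frac{13}{6} \right)}}{96} + \frac{169 \sqrt{30} \operatorname{atan}{\left(\frac{\sqrt{30}}{10} \right)}}{216}; F(-1) = - \frac{169 \sqrt{30} \operatorname{atan}{\left(\frac{\sqrt{30}}{5} \right)}}{216} - \frac{19 \log{\left(\frac{11}{3} \right)}}{12} + \frac{53}{12}.
Integral = F(1/2) - F(-1) = - \frac{323}{48} + \frac{91 \log{\left(\frac{13}{6} \right)}}{96} + \frac{19 \log{\left(\frac{11}{3} \right)}}{12} + \frac{169 \sqrt{30} \operatorname{atan}{\left(\frac{\sqrt{30}}{10} \right)}}{216} + \frac{169 \sqrt{30} \operatorname{atan}{\left(\frac{\sqrt{30}}{5} \right)}}{216}.

Antiderivative: F(x) = - \frac{90 x^{3} \log{\left(2 x^{2} + \frac{5}{3} \right)} - 60 x^{3} - 432 x \log{\left(2 x^{2} + \frac{5}{3} \right)} + 1014 x - 169 \sqrt{30} \operatorname{atan}{\left(\frac{\sqrt{30} x}{5} \right)}}{216}; value = - \frac{323}{48} + \frac{91 \log{\left(\frac{13}{6} \right)}}{96} + \frac{19 \log{\left(\frac{11}{3} \right)}}{12} + \frac{169 \sqrt{30} \operatorname{atan}{\left(\frac{\sqrt{30}}{10} \right)}}{216} + \frac{169 \sqrt{30} \operatorname{atan}{\left(\frac{\sqrt{30}}{5} \right)}}{216}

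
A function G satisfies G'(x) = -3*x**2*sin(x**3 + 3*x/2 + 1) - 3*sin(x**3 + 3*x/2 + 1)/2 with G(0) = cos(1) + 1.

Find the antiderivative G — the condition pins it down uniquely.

G(x) = cos(x**3 + 3*x/2 + 1) + 1

The substitution u = x**3 + 3*x/2 + 1 works: G'(x) is exactly (dG/du)*(du/dx) for that inner function.
A general antiderivative is cos(x**3 + 3*x/2 + 1) + C.
The condition gives C = cos(1) + 1 - (cos(1)) = 1.
So G(x) = cos(x**3 + 3*x/2 + 1) + 1.
Check: d/dx[cos(x**3 + 3*x/2 + 1) + 1] = -3*x**2*sin(x**3 + 3*x/2 + 1) - 3*sin(x**3 + 3*x/2 + 1)/2 = G'(x).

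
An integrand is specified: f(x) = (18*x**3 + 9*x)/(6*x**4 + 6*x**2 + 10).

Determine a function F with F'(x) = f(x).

An antiderivative is F(x) = 3*log(x**4 + x**2 + 5/3)/4.

f matches the chain-rule pattern g'(h)*h' with inner function h(x) = x**4 + x**2 + 5/3; substituting u = h(x) collapses the integral.
Check: d/dx[3*log(x**4 + x**2 + 5/3)/4] = (18*x**3 + 9*x)/(6*x**4 + 6*x**2 + 10) = f(x).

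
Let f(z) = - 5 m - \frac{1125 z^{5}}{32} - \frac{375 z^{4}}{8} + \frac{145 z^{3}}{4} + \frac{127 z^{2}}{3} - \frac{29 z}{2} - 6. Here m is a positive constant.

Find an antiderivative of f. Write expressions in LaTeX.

Integrate term by term and add the pieces.
Check: d/dz[- 5 m z - \frac{375 z^{6}}{64} - \frac{75 z^{5}}{8} + \frac{145 z^{4}}{16} + \frac{127 z^{3}}{9} - \frac{29 z^{2}}{4} - 6 z] = - 5 m - \frac{1125 z^{5}}{32} - \frac{375 z^{4}}{8} + \frac{145 z^{3}}{4} + \frac{127 z^{2}}{3} - \frac{29 z}{2} - 6 = f(z).

An antiderivative is F(z) = - 5 m z - \frac{375 z^{6}}{64} - \frac{75 z^{5}}{8} + \frac{145 z^{4}}{16} + \frac{127 z^{3}}{9} - \frac{29 z^{2}}{4} - 6 z.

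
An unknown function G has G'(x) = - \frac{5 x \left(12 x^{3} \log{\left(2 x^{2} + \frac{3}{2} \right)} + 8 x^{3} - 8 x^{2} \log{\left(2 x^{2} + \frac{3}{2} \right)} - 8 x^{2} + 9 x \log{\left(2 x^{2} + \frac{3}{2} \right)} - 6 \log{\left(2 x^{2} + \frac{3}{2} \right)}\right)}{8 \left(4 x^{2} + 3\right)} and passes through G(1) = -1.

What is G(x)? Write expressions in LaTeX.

G(x) = - \frac{5 x^{3} \log{\left(2 x^{2} + \frac{3}{2} \right)} - 5 x^{2} \log{\left(2 x^{2} + \frac{3}{2} \right)} + 8}{8}

G'(x) has the shape u'v + uv' for u = - \frac{5 x^{3}}{8} + \frac{5 x^{2}}{8} and v = \log{\left(2 x^{2} + \frac{3}{2} \right)} — it is the derivative of the product u*v.
A general antiderivative is - \frac{5 \left(\frac{x^{3}}{2} - \frac{x^{2}}{2}\right) \log{\left(2 x^{2} + \frac{3}{2} \right)}}{4} + C.
The condition gives C = -1 - (0) = -1.
So G(x) = - \frac{5 x^{3} \log{\left(2 x^{2} + \frac{3}{2} \right)} - 5 x^{2} \log{\left(2 x^{2} + \frac{3}{2} \right)} + 8}{8}.
Check: d/dx[- \frac{5 x^{3} \log{\left(2 x^{2} + \frac{3}{2} \right)} - 5 x^{2} \log{\left(2 x^{2} + \frac{3}{2} \right)} + 8}{8}] = \frac{- 60 x^{4} \log{\left(2 x^{2} + \frac{3}{2} \right)} - 40 x^{4} + 40 x^{3} \log{\left(2 x^{2} + \frac{3}{2} \right)} + 40 x^{3} - 45 x^{2} \log{\left(2 x^{2} + \frac{3}{2} \right)} + 30 x \log{\left(2 x^{2} + \frac{3}{2} \right)}}{32 x^{2} + 24}, which equals G'(x).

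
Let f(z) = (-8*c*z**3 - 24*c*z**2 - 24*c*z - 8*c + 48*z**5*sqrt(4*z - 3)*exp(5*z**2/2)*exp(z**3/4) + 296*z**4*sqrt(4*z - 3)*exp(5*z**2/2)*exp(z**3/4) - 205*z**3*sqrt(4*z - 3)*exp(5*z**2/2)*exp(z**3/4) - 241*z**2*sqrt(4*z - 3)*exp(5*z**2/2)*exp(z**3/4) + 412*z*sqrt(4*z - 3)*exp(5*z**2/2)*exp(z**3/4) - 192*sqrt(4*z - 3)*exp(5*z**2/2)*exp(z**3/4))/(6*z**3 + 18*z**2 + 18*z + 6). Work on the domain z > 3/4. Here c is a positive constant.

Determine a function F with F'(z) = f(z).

An antiderivative is F(z) = 2*(-2*c*z*(z + 1)**2 + (4*z - 3)**(5/2)*exp(z**3/4 + 5*z**2/2))/(3*(z + 1)**2).

A first test for any F(z): its z-derivative must equal f(z) identically.
Check: d/dz[2*(-2*c*z*(z + 1)**2 + (4*z - 3)**(5/2)*exp(z**3/4 + 5*z**2/2))/(3*(z + 1)**2)] = (-8*c*z**3 - 24*c*z**2 - 24*c*z - 8*c + 48*z**5*sqrt(4*z - 3)*exp(5*z**2/2)*exp(z**3/4) + 296*z**4*sqrt(4*z - 3)*exp(5*z**2/2)*exp(z**3/4) - 205*z**3*sqrt(4*z - 3)*exp(5*z**2/2)*exp(z**3/4) - 241*z**2*sqrt(4*z - 3)*exp(5*z**2/2)*exp(z**3/4) + 412*z*sqrt(4*z - 3)*exp(5*z**2/2)*exp(z**3/4) - 192*sqrt(4*z - 3)*exp(5*z**2/2)*exp(z**3/4))/(6*z**3 + 18*z**2 + 18*z + 6) = f(z).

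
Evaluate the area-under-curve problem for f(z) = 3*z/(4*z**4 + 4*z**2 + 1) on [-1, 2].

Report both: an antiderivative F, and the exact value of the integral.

The substitution u = 4*z**2 + 2 works: f is exactly (dF/du)*(du/dz) for that inner function.
F(z) = -3/(8*z**2 + 4) is an antiderivative of f.
Check: d/dz[-3/(8*z**2 + 4)] = 3*z/(4*z**4 + 4*z**2 + 1) = f(z).
F(2) = -1/12; F(-1) = -1/4.
Integral = F(2) - F(-1) = 1/6.

Antiderivative: F(z) = -3/(8*z**2 + 4); value = 1/6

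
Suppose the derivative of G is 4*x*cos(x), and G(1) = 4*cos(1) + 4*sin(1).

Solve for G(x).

For G(x) to be correct, d/dx[G] must agree with the stated G'(x) identically.
A general antiderivative is 4*x*sin(x) + 4*cos(x) + C.
The condition gives C = 4*cos(1) + 4*sin(1) - (4*cos(1) + 4*sin(1)) = 0.
So G(x) = 4*x*sin(x) + 4*cos(x).
Check: d/dx[4*x*sin(x) + 4*cos(x)] = 4*x*cos(x) = G'(x).

G(x) = 4*x*sin(x) + 4*cos(x)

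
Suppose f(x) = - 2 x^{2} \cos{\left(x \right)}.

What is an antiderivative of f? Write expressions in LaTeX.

Check any antiderivative F(x) by computing F'(x) and comparing it with f(x).
Check: d/dx[2 \left(- x^{2} \sin{\left(x \right)} - 2 x \cos{\left(x \right)} + 2 \sin{\left(x \right)}\right)] = - 2 x^{2} \cos{\left(x \right)} = f(x).

An antiderivative is F(x) = 2 \left(- x^{2} \sin{\left(x \right)} - 2 x \cos{\left(x \right)} + 2 \sin{\left(x \right)}\right).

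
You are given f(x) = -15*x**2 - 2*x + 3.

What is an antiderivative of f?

An antiderivative is F(x) = -(20*x**3 + 4*x**2 - 12*x + 3)/4.

The integrand splits into summands that can be handled one at a time.
Check: d/dx[-(20*x**3 + 4*x**2 - 12*x + 3)/4] = -15*x**2 - 2*x + 3 = f(x).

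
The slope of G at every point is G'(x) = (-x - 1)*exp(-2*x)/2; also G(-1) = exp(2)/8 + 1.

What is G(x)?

Recognize the product-rule pattern: G'(x) = u'v + uv' with u = x/4 + 3/8, v = exp(-2*x), so integration by parts undoes it.
A general antiderivative is (2*x + 3)*exp(-2*x)/8 + C.
The condition gives C = exp(2)/8 + 1 - (exp(2)/8) = 1.
So G(x) = (2*x + 8*exp(2*x) + 3)*exp(-2*x)/8.
Check: d/dx[(2*x + 8*exp(2*x) + 3)*exp(-2*x)/8] = (-x - 1)*exp(-2*x)/2 = G'(x).

G(x) = (2*x + 8*exp(2*x) + 3)*exp(-2*x)/8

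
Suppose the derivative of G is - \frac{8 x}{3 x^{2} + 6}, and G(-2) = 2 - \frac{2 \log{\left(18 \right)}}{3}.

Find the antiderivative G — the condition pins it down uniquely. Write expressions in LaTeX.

G(x) = 2 - \frac{2 \log{\left(\frac{x^{4}}{2} + 2 x^{2} + 2 \right)}}{3}

G'(x) matches the chain-rule pattern g'(h)*h' with inner function h(x) = \frac{x^{4}}{2} + 2 x^{2} + 2; substituting u = h(x) collapses the integral.
A general antiderivative is - \frac{2 \log{\left(\frac{x^{4}}{2} + 2 x^{2} + 2 \right)}}{3} + C.
The condition gives C = 2 - \frac{2 \log{\left(18 \right)}}{3} - (- \frac{2 \log{\left(18 \right)}}{3}) = 2.
So G(x) = 2 - \frac{2 \log{\left(\frac{x^{4}}{2} + 2 x^{2} + 2 \right)}}{3}.
Check: d/dx[2 - \frac{2 \log{\left(\frac{x^{4}}{2} + 2 x^{2} + 2 \right)}}{3}] = - \frac{8 x}{3 x^{2} + 6} = G'(x).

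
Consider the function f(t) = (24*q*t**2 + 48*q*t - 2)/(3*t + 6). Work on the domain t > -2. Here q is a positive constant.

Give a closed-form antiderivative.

An antiderivative is F(t) = 2*(6*q*t**2 - log(t/2 + 1))/3.

A first test for any F(t): its t-derivative must equal f(t) identically.
Check: d/dt[2*(6*q*t**2 - log(t/2 + 1))/3] = (24*q*t**2 + 48*q*t - 2)/(3*t + 6) = f(t).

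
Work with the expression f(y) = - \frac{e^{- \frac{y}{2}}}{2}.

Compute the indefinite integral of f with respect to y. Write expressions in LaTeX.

F(y) = e^{- \frac{y}{2}} + C

A candidate is checked by its d/dy: the result must match f(y).
Check: d/dy[e^{- \frac{y}{2}}] = - \frac{e^{- \frac{y}{2}}}{2} = f(y).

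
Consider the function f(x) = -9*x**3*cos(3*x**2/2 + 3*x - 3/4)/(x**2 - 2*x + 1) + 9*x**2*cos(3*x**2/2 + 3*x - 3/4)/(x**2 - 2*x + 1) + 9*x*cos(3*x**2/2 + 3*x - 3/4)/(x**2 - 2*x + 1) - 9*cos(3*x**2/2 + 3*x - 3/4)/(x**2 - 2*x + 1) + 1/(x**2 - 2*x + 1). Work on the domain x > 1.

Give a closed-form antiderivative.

Integrate term by term and add the pieces.
Check: d/dx[-(3*x*sin(3*x**2/2 + 3*x - 3/4) - 3*sin(3*x**2/2 + 3*x - 3/4) + 1)/(x - 1)] = (-9*x**3*cos(3*x**2/2 + 3*x - 3/4) + 9*x**2*cos(3*x**2/2 + 3*x - 3/4) + 9*x*cos(3*x**2/2 + 3*x - 3/4) - 9*cos(3*x**2/2 + 3*x - 3/4) + 1)/(x**2 - 2*x + 1), which equals f(x).

An antiderivative is F(x) = -(3*x*sin(3*x**2/2 + 3*x - 3/4) - 3*sin(3*x**2/2 + 3*x - 3/4) + 1)/(x - 1).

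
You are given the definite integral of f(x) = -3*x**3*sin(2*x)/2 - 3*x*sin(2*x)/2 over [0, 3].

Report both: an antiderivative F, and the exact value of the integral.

The integrand splits into summands that can be handled one at a time.
F(x) = 3*x**3*cos(2*x)/4 - 9*x**2*sin(2*x)/8 - 3*x*cos(2*x)/8 + 3*sin(2*x)/16 is an antiderivative of f.
Check: d/dx[3*x**3*cos(2*x)/4 - 9*x**2*sin(2*x)/8 - 3*x*cos(2*x)/8 + 3*sin(2*x)/16] = -3*x**3*sin(2*x)/2 - 3*x*sin(2*x)/2 = f(x).
F(3) = -159*sin(6)/16 + 153*cos(6)/8; F(0) = 0.
Integral = F(3) - F(0) = -159*sin(6)/16 + 153*cos(6)/8.

Antiderivative: F(x) = 3*x**3*cos(2*x)/4 - 9*x**2*sin(2*x)/8 - 3*x*cos(2*x)/8 + 3*sin(2*x)/16; value = -159*sin(6)/16 + 153*cos(6)/8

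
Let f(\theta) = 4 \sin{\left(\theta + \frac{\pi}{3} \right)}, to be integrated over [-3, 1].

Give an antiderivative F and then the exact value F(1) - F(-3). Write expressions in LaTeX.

Antiderivative: F(\theta) = - 4 \cos{\left(\theta + \frac{\pi}{3} \right)}; value = 4 \sin{\left(\frac{\pi}{6} + 3 \right)} - 4 \cos{\left(1 + \frac{\pi}{3} \right)}

A first test for any F(\theta): its \theta-derivative must equal f(\theta) identically.
F(\theta) = - 4 \cos{\left(\theta + \frac{\pi}{3} \right)} is an antiderivative of f.
Check: d/d\theta[- 4 \cos{\left(\theta + \frac{\pi}{3} \right)}] = 4 \sin{\left(\theta + \frac{\pi}{3} \right)} = f(\theta).
F(1) = - 4 \cos{\left(1 + \frac{\pi}{3} \right)}; F(-3) = - 4 \sin{\left(\frac{\pi}{6} + 3 \right)}.
Integral = F(1) - F(-3) = 4 \sin{\left(\frac{\pi}{6} + 3 \right)} - 4 \cos{\left(1 + \frac{\pi}{3} \right)}.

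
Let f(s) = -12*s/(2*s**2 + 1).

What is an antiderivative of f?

f matches the chain-rule pattern g'(h)*h' with inner function h(s) = 2*s**2 + 1; substituting u = h(s) collapses the integral.
Check: d/ds[-3*log(2*s**2 + 1)] = -12*s/(2*s**2 + 1) = f(s).

An antiderivative is F(s) = -3*log(2*s**2 + 1).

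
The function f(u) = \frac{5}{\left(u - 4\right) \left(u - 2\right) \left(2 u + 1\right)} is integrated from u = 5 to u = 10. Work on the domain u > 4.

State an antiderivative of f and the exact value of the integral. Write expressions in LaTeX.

Antiderivative: F(u) = \frac{5 \log{\left(u - 4 \right)}}{18} - \frac{\log{\left(u - 2 \right)}}{2} + \frac{2 \log{\left(u + \frac{1}{2} \right)}}{9}; value = - \frac{\log{\left(8 \right)}}{2} - \frac{2 \log{\left(\frac{11}{2} \right)}}{9} + \frac{5 \log{\left(6 \right)}}{18} + \frac{2 \log{\left(\frac{21}{2} \right)}}{9} + \frac{\log{\left(3 \right)}}{2}

The denominator factors as \left(u - 4\right) \left(u - 2\right) \left(2 u + 1\right); partial fractions split f into directly integrable pieces: \frac{4}{9 \left(2 u + 1\right)} - \frac{1}{2 \left(u - 2\right)} + \frac{5}{18 \left(u - 4\right)}.
F(u) = \frac{5 \log{\left(u - 4 \right)}}{18} - \frac{\log{\left(u - 2 \right)}}{2} + \frac{2 \log{\left(u + \frac{1}{2} \right)}}{9} is an antiderivative of f.
Check: d/du[\frac{5 \log{\left(u - 4 \right)}}{18} - \frac{\log{\left(u - 2 \right)}}{2} + \frac{2 \log{\left(u + \frac{1}{2} \right)}}{9}] = \frac{5}{2 u^{3} - 11 u^{2} + 10 u + 8}, which equals f(u).
F(10) = - \frac{\log{\left(8 \right)}}{2} + \frac{5 \log{\left(6 \right)}}{18} + \frac{2 \log{\left(\frac{21}{2} \right)}}{9}; F(5) = - \frac{\log{\left(3 \right)}}{2} + \frac{2 \log{\left(\frac{11}{2} \right)}}{9}.
Integral = F(10) - F(5) = - \frac{\log{\left(8 \right)}}{2} - \frac{2 \log{\left(\frac{11}{2} \right)}}{9} + \frac{5 \log{\left(6 \right)}}{18} + \frac{2 \log{\left(\frac{21}{2} \right)}}{9} + \frac{\log{\left(3 \right)}}{2}.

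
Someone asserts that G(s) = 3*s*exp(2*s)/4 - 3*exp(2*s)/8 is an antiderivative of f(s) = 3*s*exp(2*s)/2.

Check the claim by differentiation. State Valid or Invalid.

d/ds[G] = 3*s*exp(2*s)/2
This equals f(s) exactly, so the claim holds.

Valid. The derivative of G reproduces f.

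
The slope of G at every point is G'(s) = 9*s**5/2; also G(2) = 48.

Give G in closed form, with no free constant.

G(s) = 3*s**6/4

Recover the given G'(s) by differentiating a candidate G(s); any mismatch rules it out.
A general antiderivative is 3*s**6/4 + C.
The condition gives C = 48 - (48) = 0.
So G(s) = 3*s**6/4.
Check: d/ds[3*s**6/4] = 9*s**5/2 = G'(s).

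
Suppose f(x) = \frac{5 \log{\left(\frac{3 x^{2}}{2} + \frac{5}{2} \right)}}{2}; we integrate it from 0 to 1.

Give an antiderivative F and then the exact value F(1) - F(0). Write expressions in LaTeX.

Whatever form F(x) takes, F'(x) = f(x) is non-negotiable.
F(x) = \frac{5 \left(3 x \log{\left(\frac{3 x^{2}}{2} + \frac{5}{2} \right)} - 6 x + 2 \sqrt{15} \operatorname{atan}{\left(\frac{\sqrt{15} x}{5} \right)}\right)}{6} is an antiderivative of f.
Check: d/dx[\frac{5 \left(3 x \log{\left(\frac{3 x^{2}}{2} + \frac{5}{2} \right)} - 6 x + 2 \sqrt{15} \operatorname{atan}{\left(\frac{\sqrt{15} x}{5} \right)}\right)}{6}] = \frac{5 \log{\left(3 x^{2} + 5 \right)}}{2} - \frac{5 \log{\left(2 \right)}}{2}, which equals f(x).
F(1) = -5 + \frac{5 \log{\left(4 \right)}}{2} + \frac{5 \sqrt{15} \operatorname{atan}{\left(\frac{\sqrt{15}}{5} \right)}}{3}; F(0) = 0.
Integral = F(1) - F(0) = -5 + \frac{5 \log{\left(4 \right)}}{2} + \frac{5 \sqrt{15} \operatorname{atan}{\left(\frac{\sqrt{15}}{5} \right)}}{3}.

Antiderivative: F(x) = \frac{5 \left(3 x \log{\left(\frac{3 x^{2}}{2} + \frac{5}{2} \right)} - 6 x + 2 \sqrt{15} \operatorname{atan}{\left(\frac{\sqrt{15} x}{5} \right)}\right)}{6}; value = -5 + \frac{5 \log{\left(4 \right)}}{2} + \frac{5 \sqrt{15} \operatorname{atan}{\left(\frac{\sqrt{15}}{5} \right)}}{3}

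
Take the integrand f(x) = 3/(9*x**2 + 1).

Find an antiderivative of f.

Differentiate the proposed F(x) back; it has to land on f(x) exactly.
Check: d/dx[atan(3*x)] = 3/(9*x**2 + 1) = f(x).

An antiderivative is F(x) = atan(3*x).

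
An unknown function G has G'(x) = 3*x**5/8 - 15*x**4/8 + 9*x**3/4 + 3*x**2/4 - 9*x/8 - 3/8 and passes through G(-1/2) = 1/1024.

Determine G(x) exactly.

G(x) = (x**2 - 2*x - 1)**3/16

G'(x) matches the chain-rule pattern g'(h)*h' with inner function h(x) = -x**2/2 + x + 1/2; substituting u = h(x) collapses the integral.
A general antiderivative is -(-x**2/2 + x + 1/2)**3/2 + C.
The condition gives C = 1/1024 - (1/1024) = 0.
So G(x) = (x**2 - 2*x - 1)**3/16.
Check: d/dx[(x**2 - 2*x - 1)**3/16] = 3*x**5/8 - 15*x**4/8 + 9*x**3/4 + 3*x**2/4 - 9*x/8 - 3/8 = G'(x).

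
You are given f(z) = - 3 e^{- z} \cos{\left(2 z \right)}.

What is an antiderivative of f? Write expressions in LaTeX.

An antiderivative is F(z) = \frac{\left(- 6 \sin{\left(2 z \right)} + 3 \cos{\left(2 z \right)}\right) e^{- z}}{5}.

A candidate is checked by its d/dz: the result must match f(z).
Check: d/dz[\frac{\left(- 6 \sin{\left(2 z \right)} + 3 \cos{\left(2 z \right)}\right) e^{- z}}{5}] = - 3 e^{- z} \cos{\left(2 z \right)} = f(z).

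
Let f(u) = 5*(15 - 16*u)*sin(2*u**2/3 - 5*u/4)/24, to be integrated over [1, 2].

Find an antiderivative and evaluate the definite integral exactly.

f matches the chain-rule pattern g'(h)*h' with inner function h(u) = 2*u**2/3 - 5*u/4; substituting w = h(u) collapses the integral.
F(u) = 5*cos(2*u**2/3 - 5*u/4)/2 is an antiderivative of f.
Check: d/du[5*cos(2*u**2/3 - 5*u/4)/2] = -10*u*sin(2*u**2/3 - 5*u/4)/3 + 25*sin(2*u**2/3 - 5*u/4)/8, which equals f(u).
F(2) = 5*cos(1/6)/2; F(1) = 5*cos(7/12)/2.
Integral = F(2) - F(1) = -5*cos(7/12)/2 + 5*cos(1/6)/2.

Antiderivative: F(u) = 5*cos(2*u**2/3 - 5*u/4)/2; value = -5*cos(7/12)/2 + 5*cos(1/6)/2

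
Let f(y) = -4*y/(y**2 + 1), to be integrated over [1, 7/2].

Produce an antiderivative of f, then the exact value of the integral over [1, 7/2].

Antiderivative: F(y) = -2*log(3*y**2/2 + 3/2); value = -2*log(159/8) + 2*log(3)

f matches the chain-rule pattern g'(h)*h' with inner function h(y) = 3*y**2/2 + 3/2; substituting u = h(y) collapses the integral.
F(y) = -2*log(3*y**2/2 + 3/2) is an antiderivative of f.
Check: d/dy[-2*log(3*y**2/2 + 3/2)] = -4*y/(y**2 + 1) = f(y).
F(7/2) = -2*log(159/8); F(1) = -2*log(3).
Integral = F(7/2) - F(1) = -2*log(159/8) + 2*log(3).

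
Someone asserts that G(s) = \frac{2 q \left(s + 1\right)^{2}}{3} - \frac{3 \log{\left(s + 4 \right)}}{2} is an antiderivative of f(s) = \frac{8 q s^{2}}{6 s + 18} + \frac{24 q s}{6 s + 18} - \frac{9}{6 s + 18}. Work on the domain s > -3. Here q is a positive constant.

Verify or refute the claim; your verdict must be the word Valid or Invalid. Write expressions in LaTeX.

Invalid: d/ds[G] - f = \frac{8 q s^{2} + 56 q s + 96 q + 9}{6 s^{2} + 42 s + 72}, which is not 0.

d/ds[G] = \frac{8 q s^{2} + 40 q s + 32 q - 9}{6 s + 24}
d/ds[G] - f(s) = \frac{8 q s^{2} + 56 q s + 96 q + 9}{6 s^{2} + 42 s + 72} != 0.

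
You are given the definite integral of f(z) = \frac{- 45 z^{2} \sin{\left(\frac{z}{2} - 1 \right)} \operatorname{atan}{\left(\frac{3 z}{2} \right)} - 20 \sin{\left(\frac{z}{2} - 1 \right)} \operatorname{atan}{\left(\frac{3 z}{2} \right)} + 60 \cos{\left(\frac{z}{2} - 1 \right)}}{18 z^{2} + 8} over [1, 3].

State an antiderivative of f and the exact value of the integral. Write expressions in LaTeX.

f has the shape u'v + uv' for u = 5 \operatorname{atan}{\left(\frac{3 z}{2} \right)} and v = \cos{\left(\frac{z}{2} - 1 \right)} — it is the derivative of the product u*v.
F(z) = 5 \cos{\left(\frac{z}{2} - 1 \right)} \operatorname{atan}{\left(\frac{3 z}{2} \right)} is an antiderivative of f.
Check: d/dz[5 \cos{\left(\frac{z}{2} - 1 \right)} \operatorname{atan}{\left(\frac{3 z}{2} \right)}] = \frac{- 45 z^{2} \sin{\left(\frac{z}{2} - 1 \right)} \operatorname{atan}{\left(\frac{3 z}{2} \right)} - 20 \sin{\left(\frac{z}{2} - 1 \right)} \operatorname{atan}{\left(\frac{3 z}{2} \right)} + 60 \cos{\left(\frac{z}{2} - 1 \right)}}{18 z^{2} + 8} = f(z).
F(3) = 5 \cos{\left(\frac{1}{2} \right)} \operatorname{atan}{\left(\frac{9}{2} \right)}; F(1) = 5 \cos{\left(\frac{1}{2} \right)} \operatorname{atan}{\left(\frac{3}{2} \right)}.
Integral = F(3) - F(1) = - 5 \cos{\left(\frac{1}{2} \right)} \operatorname{atan}{\left(\frac{3}{2} \right)} + 5 \cos{\left(\frac{1}{2} \right)} \operatorname{atan}{\left(\frac{9}{2} \right)}.

Antiderivative: F(z) = 5 \cos{\left(\frac{z}{2} - 1 \right)} \operatorname{atan}{\left(\frac{3 z}{2} \right)}; value = - 5 \cos{\left(\frac{1}{2} \right)} \operatorname{atan}{\left(\frac{3}{2} \right)} + 5 \cos{\left(\frac{1}{2} \right)} \operatorname{atan}{\left(\frac{9}{2} \right)}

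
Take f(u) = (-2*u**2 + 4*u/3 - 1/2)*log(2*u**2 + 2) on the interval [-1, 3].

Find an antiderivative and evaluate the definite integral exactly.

For F(u) to be correct the identity F'(u) - f(u) = 0 must hold.
F(u) = 4*u**3/9 - 2*u**2/3 - u/3 + (-2*u**3/3 + 2*u**2/3 - u/2)*log(2*u**2 + 2) + 2*log(u**2 + 1)/3 + atan(u)/3 is an antiderivative of f.
Check: d/du[4*u**3/9 - 2*u**2/3 - u/3 + (-2*u**3/3 + 2*u**2/3 - u/2)*log(2*u**2 + 2) + 2*log(u**2 + 1)/3 + atan(u)/3] = -2*u**2*log(u**2 + 1) - 2*u**2*log(2) + 4*u*log(u**2 + 1)/3 + 4*u*log(2)/3 - log(u**2 + 1)/2 - log(2)/2, which equals f(u).
F(3) = -27*log(20)/2 + atan(3)/3 + 2*log(10)/3 + 5; F(-1) = -7/9 - pi/12 + 2*log(2)/3 + 11*log(4)/6.
Integral = F(3) - F(-1) = -27*log(20)/2 - 11*log(4)/6 - 2*log(2)/3 + pi/12 + atan(3)/3 + 2*log(10)/3 + 52/9.

Antiderivative: F(u) = 4*u**3/9 - 2*u**2/3 - u/3 + (-2*u**3/3 + 2*u**2/3 - u/2)*log(2*u**2 + 2) + 2*log(u**2 + 1)/3 + atan(u)/3; value = -27*log(20)/2 - 11*log(4)/6 - 2*log(2)/3 + pi/12 + atan(3)/3 + 2*log(10)/3 + 52/9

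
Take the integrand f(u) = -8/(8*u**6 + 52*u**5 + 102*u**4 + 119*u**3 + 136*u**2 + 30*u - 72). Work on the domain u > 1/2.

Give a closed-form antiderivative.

An antiderivative is F(u) = -2*log(u - 1/2)/81 + 274*log(u + 3/2)/7225 + 4*log(u + 4)/2025 - 178*log(u**2 + 2)/23409 + 352*sqrt(2)*atan(sqrt(2)*u/2)/23409 - 8/(170*u + 255).

The denominator factors as (u + 4)*(2*u - 1)*(2*u + 3)**2*(u**2 + 2); partial fractions split f into directly integrable pieces: -4*(89*u - 176)/(23409*(u**2 + 2)) + 548/(7225*(2*u + 3)) + 16/(85*(2*u + 3)**2) - 4/(81*(2*u - 1)) + 4/(2025*(u + 4)).
Check: d/du[-2*log(u - 1/2)/81 + 274*log(u + 3/2)/7225 + 4*log(u + 4)/2025 - 178*log(u**2 + 2)/23409 + 352*sqrt(2)*atan(sqrt(2)*u/2)/23409 - 8/(170*u + 255)] = -8/(8*u**6 + 52*u**5 + 102*u**4 + 119*u**3 + 136*u**2 + 30*u - 72) = f(u).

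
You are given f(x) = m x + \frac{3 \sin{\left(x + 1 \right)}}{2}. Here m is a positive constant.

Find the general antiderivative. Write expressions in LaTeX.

F(x) = \frac{m x^{2} - 3 \cos{\left(x + 1 \right)}}{2} + C

Integrate term by term and add the pieces.
Check: d/dx[\frac{m x^{2} - 3 \cos{\left(x + 1 \right)}}{2}] = m x + \frac{3 \sin{\left(x + 1 \right)}}{2} = f(x).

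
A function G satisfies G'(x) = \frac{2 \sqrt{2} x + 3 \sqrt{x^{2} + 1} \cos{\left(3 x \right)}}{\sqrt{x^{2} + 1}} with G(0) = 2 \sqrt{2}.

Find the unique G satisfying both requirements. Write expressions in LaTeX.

Recover the given G'(x) by differentiating a candidate G(x); any mismatch rules it out.
A general antiderivative is 2 \sqrt{2 x^{2} + 2} + \sin{\left(3 x \right)} + C.
The condition gives C = 2 \sqrt{2} - (2 \sqrt{2}) = 0.
So G(x) = 2 \sqrt{2 x^{2} + 2} + \sin{\left(3 x \right)}.
Check: d/dx[2 \sqrt{2 x^{2} + 2} + \sin{\left(3 x \right)}] = \frac{2 \sqrt{2} x + 3 \sqrt{x^{2} + 1} \cos{\left(3 x \right)}}{\sqrt{x^{2} + 1}} = G'(x).

G(x) = 2 \sqrt{2 x^{2} + 2} + \sin{\left(3 x \right)}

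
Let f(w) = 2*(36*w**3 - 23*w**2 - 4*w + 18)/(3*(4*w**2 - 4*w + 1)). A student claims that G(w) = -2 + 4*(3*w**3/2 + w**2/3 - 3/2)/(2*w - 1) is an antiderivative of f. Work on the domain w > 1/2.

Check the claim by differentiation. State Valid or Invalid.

Valid - differentiating G returns exactly f.

d/dw[G] = (72*w**3 - 46*w**2 - 8*w + 36)/(12*w**2 - 12*w + 3)
This equals f(w) exactly, so the claim holds.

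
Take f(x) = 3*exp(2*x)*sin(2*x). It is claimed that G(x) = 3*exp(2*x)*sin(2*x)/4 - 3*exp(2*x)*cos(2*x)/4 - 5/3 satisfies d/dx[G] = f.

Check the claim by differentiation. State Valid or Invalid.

Valid - differentiating G returns exactly f.

d/dx[G] = 3*exp(2*x)*sin(2*x)
This equals f(x) exactly, so the claim holds.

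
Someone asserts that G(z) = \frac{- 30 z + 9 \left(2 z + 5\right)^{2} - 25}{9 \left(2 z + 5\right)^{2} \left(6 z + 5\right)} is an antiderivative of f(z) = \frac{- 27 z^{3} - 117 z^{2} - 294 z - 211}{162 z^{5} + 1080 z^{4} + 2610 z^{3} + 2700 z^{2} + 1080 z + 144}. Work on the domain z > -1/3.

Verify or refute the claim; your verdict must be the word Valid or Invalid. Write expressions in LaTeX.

Invalid: d/dz[G] - f = \frac{7776 z^{7} + 90072 z^{6} + 517428 z^{5} + 1761750 z^{4} + 3560013 z^{3} + 4094805 z^{2} + 2432100 z + 559375}{46656 z^{10} + 738720 z^{9} + 5093280 z^{8} + 20034000 z^{7} + 49473540 z^{6} + 79538922 z^{5} + 83553660 z^{4} + 56056050 z^{3} + 22747500 z^{2} + 4995000 z + 450000}, which is not 0.

d/dz[G] = \frac{- 432 z^{3} - 2520 z^{2} - 6900 z - 6250}{2592 z^{5} + 23760 z^{4} + 82800 z^{3} + 135000 z^{2} + 101250 z + 28125}
d/dz[G] - f(z) = \frac{7776 z^{7} + 90072 z^{6} + 517428 z^{5} + 1761750 z^{4} + 3560013 z^{3} + 4094805 z^{2} + 2432100 z + 559375}{46656 z^{10} + 738720 z^{9} + 5093280 z^{8} + 20034000 z^{7} + 49473540 z^{6} + 79538922 z^{5} + 83553660 z^{4} + 56056050 z^{3} + 22747500 z^{2} + 4995000 z + 450000} != 0.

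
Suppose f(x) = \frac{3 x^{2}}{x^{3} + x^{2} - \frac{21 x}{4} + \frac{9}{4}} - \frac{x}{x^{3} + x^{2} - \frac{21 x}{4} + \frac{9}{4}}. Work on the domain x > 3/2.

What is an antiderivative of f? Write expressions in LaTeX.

An antiderivative is F(x) = \frac{7 \log{\left(x - \frac{3}{2} \right)}}{6} - \frac{\log{\left(x - \frac{1}{2} \right)}}{14} + \frac{40 \log{\left(x + 3 \right)}}{21}.

The denominator factors as \left(x + 3\right) \left(2 x - 3\right) \left(2 x - 1\right); partial fractions split f into directly integrable pieces: - \frac{1}{7 \left(2 x - 1\right)} + \frac{7}{3 \left(2 x - 3\right)} + \frac{40}{21 \left(x + 3\right)}.
Check: d/dx[\frac{7 \log{\left(x - \frac{3}{2} \right)}}{6} - \frac{\log{\left(x - \frac{1}{2} \right)}}{14} + \frac{40 \log{\left(x + 3 \right)}}{21}] = \frac{12 x^{2} - 4 x}{4 x^{3} + 4 x^{2} - 21 x + 9}, which equals f(x).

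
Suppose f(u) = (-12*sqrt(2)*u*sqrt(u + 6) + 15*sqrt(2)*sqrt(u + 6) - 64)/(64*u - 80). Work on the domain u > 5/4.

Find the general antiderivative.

Any candidate F(u) must reproduce f(u) exactly when differentiated.
Check: d/du[(-sqrt(2)*(u + 6)**(3/2) - 8*log(4*u - 5))/8] = (-12*sqrt(2)*u*sqrt(u + 6) + 15*sqrt(2)*sqrt(u + 6) - 64)/(64*u - 80) = f(u).

F(u) = (-sqrt(2)*(u + 6)**(3/2) - 8*log(4*u - 5))/8 + C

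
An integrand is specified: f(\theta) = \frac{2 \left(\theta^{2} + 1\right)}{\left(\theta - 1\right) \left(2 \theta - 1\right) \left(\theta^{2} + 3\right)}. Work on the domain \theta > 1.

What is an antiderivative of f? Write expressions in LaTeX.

An antiderivative is F(\theta) = \log{\left(\theta - 1 \right)} - \frac{10 \log{\left(\theta - \frac{1}{2} \right)}}{13} - \frac{3 \log{\left(\theta^{2} + 3 \right)}}{26} + \frac{5 \sqrt{3} \operatorname{atan}{\left(\frac{\sqrt{3} \theta}{3} \right)}}{39}.

Factor the denominator (\left(\theta - 1\right) \left(2 \theta - 1\right) \left(\theta^{2} + 3\right)) and decompose: f = - \frac{3 \theta - 5}{13 \left(\theta^{2} + 3\right)} - \frac{20}{13 \left(2 \theta - 1\right)} + \frac{1}{\theta - 1}; each piece integrates to a log, atan, or power term.
Check: d/d\theta[\log{\left(\theta - 1 \right)} - \frac{10 \log{\left(\theta - \frac{1}{2} \right)}}{13} - \frac{3 \log{\left(\theta^{2} + 3 \right)}}{26} + \frac{5 \sqrt{3} \operatorname{atan}{\left(\frac{\sqrt{3} \theta}{3} \right)}}{39}] = \frac{2 \theta^{2} + 2}{2 \theta^{4} - 3 \theta^{3} + 7 \theta^{2} - 9 \theta + 3}, which equals f(\theta).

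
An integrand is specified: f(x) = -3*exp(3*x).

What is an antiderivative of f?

An antiderivative is F(x) = -exp(3*x).

A candidate is checked by its d/dx: the result must match f(x).
Check: d/dx[-exp(3*x)] = -3*exp(3*x) = f(x).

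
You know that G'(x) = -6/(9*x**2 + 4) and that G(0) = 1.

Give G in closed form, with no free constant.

Check a candidate G(x) by differentiating: d/dx[G] must match the given G'(x).
A general antiderivative is -atan(3*x/2) + C.
The condition gives C = 1 - (0) = 1.
So G(x) = 1 - atan(3*x/2).
Check: d/dx[1 - atan(3*x/2)] = -6/(9*x**2 + 4) = G'(x).

G(x) = 1 - atan(3*x/2)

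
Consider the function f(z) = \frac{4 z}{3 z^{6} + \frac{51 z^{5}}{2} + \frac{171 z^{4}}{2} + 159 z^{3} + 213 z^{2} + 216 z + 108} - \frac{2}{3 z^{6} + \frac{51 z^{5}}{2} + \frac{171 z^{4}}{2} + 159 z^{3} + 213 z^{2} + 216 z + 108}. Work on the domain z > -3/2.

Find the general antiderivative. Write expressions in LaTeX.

F(z) = \frac{- 8448 \left(z + 2\right) \log{\left(z + \frac{3}{2} \right)} + 7106 \left(z + 2\right) \log{\left(z + 2 \right)} + 1428 \left(z + 2\right) \log{\left(z + 3 \right)} - 43 \left(z + 2\right) \log{\left(z^{2} + 2 \right)} + 107 \sqrt{2} \left(z + 2\right) \operatorname{atan}{\left(\frac{\sqrt{2} z}{2} \right)} - 5610}{5049 \left(z + 2\right)} + C

The denominator factors as 3 \left(z + 2\right)^{2} \left(z + 3\right) \left(2 z + 3\right) \left(z^{2} + 2\right); partial fractions split f into directly integrable pieces: - \frac{2 \left(43 z - 107\right)}{5049 \left(z^{2} + 2\right)} - \frac{512}{153 \left(2 z + 3\right)} + \frac{28}{99 \left(z + 3\right)} + \frac{38}{27 \left(z + 2\right)} + \frac{10}{9 \left(z + 2\right)^{2}}.
Check: d/dz[\frac{- 8448 \left(z + 2\right) \log{\left(z + \frac{3}{2} \right)} + 7106 \left(z + 2\right) \log{\left(z + 2 \right)} + 1428 \left(z + 2\right) \log{\left(z + 3 \right)} - 43 \left(z + 2\right) \log{\left(z^{2} + 2 \right)} + 107 \sqrt{2} \left(z + 2\right) \operatorname{atan}{\left(\frac{\sqrt{2} z}{2} \right)} - 5610}{5049 \left(z + 2\right)}] = \frac{8 z - 4}{6 z^{6} + 51 z^{5} + 171 z^{4} + 318 z^{3} + 426 z^{2} + 432 z + 216}, which equals f(z).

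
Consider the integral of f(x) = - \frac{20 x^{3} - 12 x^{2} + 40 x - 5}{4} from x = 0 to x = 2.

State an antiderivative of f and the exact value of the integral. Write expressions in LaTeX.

Differentiate the proposed F(x) back; it has to land on f(x) exactly.
F(x) = - \frac{5 x^{4}}{4} + x^{3} - 5 x^{2} + \frac{5 x}{4} is an antiderivative of f.
Check: d/dx[- \frac{5 x^{4}}{4} + x^{3} - 5 x^{2} + \frac{5 x}{4}] = - 5 x^{3} + 3 x^{2} - 10 x + \frac{5}{4}, which equals f(x).
F(2) = - \frac{59}{2}; F(0) = 0.
Integral = F(2) - F(0) = - \frac{59}{2}.

Antiderivative: F(x) = - \frac{5 x^{4}}{4} + x^{3} - 5 x^{2} + \frac{5 x}{4}; value = - \frac{59}{2}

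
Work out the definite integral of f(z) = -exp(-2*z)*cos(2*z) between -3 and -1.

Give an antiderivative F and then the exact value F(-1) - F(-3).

Antiderivative: F(z) = (-sin(2*z) + cos(2*z))*exp(-2*z)/4; value = -exp(6)*cos(6)/4 + exp(2)*cos(2)/4 + exp(2)*sin(2)/4 - exp(6)*sin(6)/4

Recover f(z) by differentiating a candidate F(z); any mismatch rules it out.
F(z) = (-sin(2*z) + cos(2*z))*exp(-2*z)/4 is an antiderivative of f.
Check: d/dz[(-sin(2*z) + cos(2*z))*exp(-2*z)/4] = -exp(-2*z)*cos(2*z) = f(z).
F(-1) = exp(2)*cos(2)/4 + exp(2)*sin(2)/4; F(-3) = exp(6)*sin(6)/4 + exp(6)*cos(6)/4.
Integral = F(-1) - F(-3) = -exp(6)*cos(6)/4 + exp(2)*cos(2)/4 + exp(2)*sin(2)/4 - exp(6)*sin(6)/4.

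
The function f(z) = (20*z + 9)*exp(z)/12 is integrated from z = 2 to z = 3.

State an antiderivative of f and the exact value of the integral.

Antiderivative: F(z) = 5*z*exp(z)/3 - 11*exp(z)/12; value = -29*exp(2)/12 + 49*exp(3)/12

f has the shape u'v + uv' for u = 5*z/3 - 11/12 and v = exp(z) — it is the derivative of the product u*v.
F(z) = 5*z*exp(z)/3 - 11*exp(z)/12 is an antiderivative of f.
Check: d/dz[5*z*exp(z)/3 - 11*exp(z)/12] = 5*z*exp(z)/3 + 3*exp(z)/4, which equals f(z).
F(3) = 49*exp(3)/12; F(2) = 29*exp(2)/12.
Integral = F(3) - F(2) = -29*exp(2)/12 + 49*exp(3)/12.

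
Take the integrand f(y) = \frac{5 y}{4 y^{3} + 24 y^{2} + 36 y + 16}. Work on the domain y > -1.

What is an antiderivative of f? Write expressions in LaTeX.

Factor the denominator (4 \left(y + 1\right)^{2} \left(y + 4\right)) and decompose: f = - \frac{5}{9 \left(y + 4\right)} + \frac{5}{9 \left(y + 1\right)} - \frac{5}{12 \left(y + 1\right)^{2}}; each piece integrates to a log, atan, or power term.
Check: d/dy[\frac{5 \left(4 \left(y + 1\right) \log{\left(y + 1 \right)} - 4 \left(y + 1\right) \log{\left(y + 4 \right)} + 3\right)}{36 \left(y + 1\right)}] = \frac{5 y}{4 y^{3} + 24 y^{2} + 36 y + 16} = f(y).

An antiderivative is F(y) = \frac{5 \left(4 \left(y + 1\right) \log{\left(y + 1 \right)} - 4 \left(y + 1\right) \log{\left(y + 4 \right)} + 3\right)}{36 \left(y + 1\right)}.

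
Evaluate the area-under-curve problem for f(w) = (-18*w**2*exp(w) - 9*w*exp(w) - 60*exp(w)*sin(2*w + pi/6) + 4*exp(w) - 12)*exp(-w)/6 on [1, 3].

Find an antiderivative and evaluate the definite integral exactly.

Antiderivative: F(w) = -w**3 - 3*w**2/4 + 2*w/3 + 5*cos(2*w + pi/6) + 2*exp(-w); value = -92/3 - 2*exp(-1) + 2*exp(-3) - 5*cos(pi/6 + 2) + 5*cos(pi/6 + 6)

For F(w) to be correct the identity F'(w) - f(w) = 0 must hold.
F(w) = -w**3 - 3*w**2/4 + 2*w/3 + 5*cos(2*w + pi/6) + 2*exp(-w) is an antiderivative of f.
Check: d/dw[-w**3 - 3*w**2/4 + 2*w/3 + 5*cos(2*w + pi/6) + 2*exp(-w)] = (-18*w**2*exp(w) - 9*w*exp(w) - 60*exp(w)*sin(2*w + pi/6) + 4*exp(w) - 12)*exp(-w)/6 = f(w).
F(3) = -127/4 + 2*exp(-3) + 5*cos(pi/6 + 6); F(1) = 5*cos(pi/6 + 2) - 13/12 + 2*exp(-1).
Integral = F(3) - F(1) = -92/3 - 2*exp(-1) + 2*exp(-3) - 5*cos(pi/6 + 2) + 5*cos(pi/6 + 6).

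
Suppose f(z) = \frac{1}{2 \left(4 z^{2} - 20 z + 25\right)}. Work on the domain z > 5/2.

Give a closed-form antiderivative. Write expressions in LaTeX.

An antiderivative is F(z) = - \frac{1}{4 \left(2 z - 5\right)}.

For F(z) to be correct the identity F'(z) - f(z) = 0 must hold.
Check: d/dz[- \frac{1}{4 \left(2 z - 5\right)}] = \frac{1}{8 z^{2} - 40 z + 50}, which equals f(z).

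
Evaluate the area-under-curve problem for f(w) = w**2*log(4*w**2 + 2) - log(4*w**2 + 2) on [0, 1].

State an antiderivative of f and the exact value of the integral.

Integrate term by term and add the pieces.
F(w) = -2*w**3/9 + 7*w/3 + (w**3/3 - w)*log(4*w**2 + 2) - 7*sqrt(2)*atan(sqrt(2)*w)/6 is an antiderivative of f.
Check: d/dw[-2*w**3/9 + 7*w/3 + (w**3/3 - w)*log(4*w**2 + 2) - 7*sqrt(2)*atan(sqrt(2)*w)/6] = w**2*log(2*w**2 + 1) + w**2*log(2) - log(2*w**2 + 1) - log(2), which equals f(w).
F(1) = -7*sqrt(2)*atan(sqrt(2))/6 - 2*log(6)/3 + 19/9; F(0) = 0.
Integral = F(1) - F(0) = -7*sqrt(2)*atan(sqrt(2))/6 - 2*log(6)/3 + 19/9.

Antiderivative: F(w) = -2*w**3/9 + 7*w/3 + (w**3/3 - w)*log(4*w**2 + 2) - 7*sqrt(2)*atan(sqrt(2)*w)/6; value = -7*sqrt(2)*atan(sqrt(2))/6 - 2*log(6)/3 + 19/9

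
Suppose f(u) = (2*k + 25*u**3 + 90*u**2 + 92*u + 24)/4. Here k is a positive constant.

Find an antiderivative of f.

An antiderivative is F(u) = (8*k*u + (-5*u**2 - 12*u - 4)**2)/16.

A first test for any F(u): its u-derivative must equal f(u) identically.
Check: d/du[(8*k*u + (-5*u**2 - 12*u - 4)**2)/16] = k/2 + 25*u**3/4 + 45*u**2/2 + 23*u + 6, which equals f(u).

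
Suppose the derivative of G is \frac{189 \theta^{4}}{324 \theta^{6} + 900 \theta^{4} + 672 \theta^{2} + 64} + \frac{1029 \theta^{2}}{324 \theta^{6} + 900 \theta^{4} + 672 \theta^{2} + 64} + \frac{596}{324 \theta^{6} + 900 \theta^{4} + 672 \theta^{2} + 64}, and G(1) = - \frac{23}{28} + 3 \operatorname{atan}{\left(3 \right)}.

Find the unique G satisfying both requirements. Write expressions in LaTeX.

The integrand splits into summands that can be handled one at a time.
A general antiderivative is \frac{5 \theta}{4 \left(3 \theta^{2} + 4\right)} + 3 \operatorname{atan}{\left(3 \theta \right)} + C.
The condition gives C = - \frac{23}{28} + 3 \operatorname{atan}{\left(3 \right)} - (\frac{5}{28} + 3 \operatorname{atan}{\left(3 \right)}) = -1.
So G(\theta) = \frac{36 \theta^{2} \operatorname{atan}{\left(3 \theta \right)} - 12 \theta^{2} + 5 \theta + 48 \operatorname{atan}{\left(3 \theta \right)} - 16}{12 \theta^{2} + 16}.
Check: d/d\theta[\frac{36 \theta^{2} \operatorname{atan}{\left(3 \theta \right)} - 12 \theta^{2} + 5 \theta + 48 \operatorname{atan}{\left(3 \theta \right)} - 16}{12 \theta^{2} + 16}] = \frac{189 \theta^{4} + 1029 \theta^{2} + 596}{324 \theta^{6} + 900 \theta^{4} + 672 \theta^{2} + 64}, which equals G'(\theta).

G(\theta) = \frac{36 \theta^{2} \operatorname{atan}{\left(3 \theta \right)} - 12 \theta^{2} + 5 \theta + 48 \operatorname{atan}{\left(3 \theta \right)} - 16}{12 \theta^{2} + 16}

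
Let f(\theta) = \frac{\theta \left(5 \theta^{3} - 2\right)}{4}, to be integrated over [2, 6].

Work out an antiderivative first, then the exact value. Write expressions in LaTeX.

Antiderivative: F(\theta) = \frac{\theta^{2} \left(\theta - 1\right) \left(\theta^{2} + \theta + 1\right)}{4}; value = 1928

Check any antiderivative F(\theta) by computing F'(\theta) and comparing it with f(\theta).
F(\theta) = \frac{\theta^{2} \left(\theta - 1\right) \left(\theta^{2} + \theta + 1\right)}{4} is an antiderivative of f.
Check: d/d\theta[\frac{\theta^{2} \left(\theta - 1\right) \left(\theta^{2} + \theta + 1\right)}{4}] = \frac{5 \theta^{4}}{4} - \frac{\theta}{2}, which equals f(\theta).
F(6) = 1935; F(2) = 7.
Integral = F(6) - F(2) = 1928.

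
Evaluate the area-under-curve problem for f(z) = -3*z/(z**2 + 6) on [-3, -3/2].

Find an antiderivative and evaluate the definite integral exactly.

Antiderivative: F(z) = -3*log(z**2 + 6)/2; value = -3*log(33/4)/2 + 3*log(15)/2

f matches the chain-rule pattern g'(h)*h' with inner function h(z) = z**2 + 6; substituting u = h(z) collapses the integral.
F(z) = -3*log(z**2 + 6)/2 is an antiderivative of f.
Check: d/dz[-3*log(z**2 + 6)/2] = -3*z/(z**2 + 6) = f(z).
F(-3/2) = -3*log(33/4)/2; F(-3) = -3*log(15)/2.
Integral = F(-3/2) - F(-3) = -3*log(33/4)/2 + 3*log(15)/2.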